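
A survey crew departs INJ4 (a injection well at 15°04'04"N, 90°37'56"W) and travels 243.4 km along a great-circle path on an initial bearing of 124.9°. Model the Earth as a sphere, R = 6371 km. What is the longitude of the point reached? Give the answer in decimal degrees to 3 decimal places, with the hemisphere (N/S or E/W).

88.784°W

INJ4: φ = +15.06778°, λ = -90.63222°
δ = d/R = 243.4/6371 = 0.038204 rad
φ₂ = arcsin(sin φ₁ cos δ + cos φ₁ sin δ cos θ)
   = arcsin(0.25996·0.99927 + 0.96562·0.03820·-0.57215) = 13.80806°
λ₂ = λ₁ + atan2(sin θ sin δ cos φ₁, cos δ − sin φ₁ sin φ₂) = -88.78365°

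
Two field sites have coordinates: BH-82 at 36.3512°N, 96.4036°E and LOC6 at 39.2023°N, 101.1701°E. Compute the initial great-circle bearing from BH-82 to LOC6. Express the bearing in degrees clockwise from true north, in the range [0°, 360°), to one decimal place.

Δλ = 4.7665°
y = sin Δλ · cos φ₂ = 0.064392
x = cos φ₁ sin φ₂ − sin φ₁ cos φ₂ cos Δλ = 0.051329
θ = atan2(y, x) = 51.4405° → 51.4405° (mod 360°)

51.4°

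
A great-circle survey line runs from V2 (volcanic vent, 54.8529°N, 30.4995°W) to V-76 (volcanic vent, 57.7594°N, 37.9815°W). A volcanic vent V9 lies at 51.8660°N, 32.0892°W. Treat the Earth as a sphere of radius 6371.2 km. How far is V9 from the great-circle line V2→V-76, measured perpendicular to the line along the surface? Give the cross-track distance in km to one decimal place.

327.8 km

δ₁₃ = central angle V2→V9 = 0.054694 rad  (haversine)
θ₁₃ = bearing V2→V9 = 198.262°,  θ₁₂ = bearing V2→V-76 = 308.075°
dₓₜ = R·arcsin(sin δ₁₃ · sin(θ₁₃ − θ₁₂)) = 6371.2·arcsin(0.05467·sin(-109.813°)) = -327.820 km
|dₓₜ| = 327.820 km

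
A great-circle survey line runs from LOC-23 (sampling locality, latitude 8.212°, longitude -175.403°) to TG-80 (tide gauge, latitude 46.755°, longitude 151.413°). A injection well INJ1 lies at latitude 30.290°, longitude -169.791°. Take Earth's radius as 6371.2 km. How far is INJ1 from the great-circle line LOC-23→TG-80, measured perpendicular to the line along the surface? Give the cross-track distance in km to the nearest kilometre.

1698 km

δ₁₃ = central angle LOC-23→INJ1 = 0.396090 rad  (haversine)
θ₁₃ = bearing LOC-23→INJ1 = 12.642°,  θ₁₂ = bearing LOC-23→TG-80 = 329.597°
dₓₜ = R·arcsin(sin δ₁₃ · sin(θ₁₃ − θ₁₂)) = 6371.2·arcsin(0.38581·sin(-316.954°)) = 1697.880 km
|dₓₜ| = 1697.880 km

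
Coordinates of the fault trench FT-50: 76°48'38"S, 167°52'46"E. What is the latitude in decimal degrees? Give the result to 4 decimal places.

76° + 48′/60 + 38″/3600 = 76 + 0.80000 + 0.01056 = 76.8106°

76.8106°S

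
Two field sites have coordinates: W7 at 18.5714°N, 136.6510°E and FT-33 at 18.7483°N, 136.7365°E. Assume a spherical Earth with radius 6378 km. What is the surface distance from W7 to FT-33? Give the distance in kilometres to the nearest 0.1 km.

Δφ = 0.1769°,  Δλ = 0.0855°
a = sin²(Δφ/2) + cos φ₁ cos φ₂ sin²(Δλ/2) = 0.000003
c = 2·arcsin(√a) = 0.003396 rad = 0.1946°
d = R·c = 6378 × 0.003396 = 21.7 km

21.7 km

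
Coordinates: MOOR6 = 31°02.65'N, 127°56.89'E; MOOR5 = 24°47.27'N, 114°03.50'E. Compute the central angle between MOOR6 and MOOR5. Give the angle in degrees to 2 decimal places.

MOOR6: φ = +31.04417°, λ = +127.94817°
MOOR5: φ = +24.78783°, λ = +114.05833°
Δφ = -6.2563°,  Δλ = -13.8898°
a = sin²(Δφ/2) + cos φ₁ cos φ₂ sin²(Δλ/2) = 0.014350
c = 2·arcsin(√a) = 0.240161 rad = 13.7602°

13.76°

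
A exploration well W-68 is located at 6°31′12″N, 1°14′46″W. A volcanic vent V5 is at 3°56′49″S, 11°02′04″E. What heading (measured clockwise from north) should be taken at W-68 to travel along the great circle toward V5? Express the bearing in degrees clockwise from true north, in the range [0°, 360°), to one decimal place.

130.2°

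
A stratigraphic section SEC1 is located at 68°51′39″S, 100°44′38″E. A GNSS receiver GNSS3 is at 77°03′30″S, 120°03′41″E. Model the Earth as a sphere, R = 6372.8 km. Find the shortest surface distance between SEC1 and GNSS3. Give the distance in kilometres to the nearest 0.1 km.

1096.5 km

SEC1: φ = -68.86083°, λ = +100.74389°
GNSS3: φ = -77.05833°, λ = +120.06139°
Δφ = -8.1975°,  Δλ = 19.3175°
a = sin²(Δφ/2) + cos φ₁ cos φ₂ sin²(Δλ/2) = 0.007382
c = 2·arcsin(√a) = 0.172054 rad = 9.8579°
d = R·c = 6372.8 × 0.172054 = 1096.5 km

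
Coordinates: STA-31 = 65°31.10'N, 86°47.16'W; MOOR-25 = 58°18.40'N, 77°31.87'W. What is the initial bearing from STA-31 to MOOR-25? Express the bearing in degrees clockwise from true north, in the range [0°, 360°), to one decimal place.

STA-31: φ = +65.51833°, λ = -86.78600°
MOOR-25: φ = +58.30667°, λ = -77.53117°
Δλ = 9.2548°
y = sin Δλ · cos φ₂ = 0.084493
x = cos φ₁ sin φ₂ − sin φ₁ cos φ₂ cos Δλ = -0.119311
θ = atan2(y, x) = 144.6947° → 144.6947° (mod 360°)

144.7°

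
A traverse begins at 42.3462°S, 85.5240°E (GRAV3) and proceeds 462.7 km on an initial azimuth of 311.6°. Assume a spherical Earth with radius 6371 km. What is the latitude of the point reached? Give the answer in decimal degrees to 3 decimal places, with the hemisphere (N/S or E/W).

δ = d/R = 462.7/6371 = 0.072626 rad
φ₂ = arcsin(sin φ₁ cos δ + cos φ₁ sin δ cos θ)
   = arcsin(-0.67361·0.99736 + 0.73909·0.07256·0.66393) = -39.51103°
λ₂ = λ₁ + atan2(sin θ sin δ cos φ₁, cos δ − sin φ₁ sin φ₂) = 81.49090°

39.511°S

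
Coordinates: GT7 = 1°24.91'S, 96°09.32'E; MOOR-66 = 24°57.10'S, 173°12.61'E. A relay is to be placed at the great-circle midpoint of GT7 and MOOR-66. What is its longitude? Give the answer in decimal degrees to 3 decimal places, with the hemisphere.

132.458°E

GT7: φ = -1.41517°, λ = +96.15533°
MOOR-66: φ = -24.95167°, λ = +173.21017°
Bx = cos φ₂ cos Δλ = 0.203109,  By = cos φ₂ sin Δλ = 0.883621
φₘ = atan2(sin φ₁ + sin φ₂, √((cos φ₁ + Bx)² + By²)) = -16.65710°
λₘ = λ₁ + atan2(By, cos φ₁ + Bx) = 132.45760°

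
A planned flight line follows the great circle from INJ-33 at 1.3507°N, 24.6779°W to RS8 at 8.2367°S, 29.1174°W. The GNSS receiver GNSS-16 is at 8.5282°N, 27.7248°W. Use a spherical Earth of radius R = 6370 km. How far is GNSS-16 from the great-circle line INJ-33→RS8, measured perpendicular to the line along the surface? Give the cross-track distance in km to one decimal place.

δ₁₃ = central angle INJ-33→GNSS-16 = 0.136000 rad  (haversine)
θ₁₃ = bearing INJ-33→GNSS-16 = 337.188°,  θ₁₂ = bearing INJ-33→RS8 = 204.710°
dₓₜ = R·arcsin(sin δ₁₃ · sin(θ₁₃ − θ₁₂)) = 6370·arcsin(0.13558·sin(132.478°)) = 638.039 km
|dₓₜ| = 638.039 km

638.0 km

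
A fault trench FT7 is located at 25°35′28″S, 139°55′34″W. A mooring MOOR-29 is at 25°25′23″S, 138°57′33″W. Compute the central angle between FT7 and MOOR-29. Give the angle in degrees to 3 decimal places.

FT7: φ = -25.59111°, λ = -139.92611°
MOOR-29: φ = -25.42306°, λ = -138.95917°
Δφ = 0.1681°,  Δλ = 0.9669°
a = sin²(Δφ/2) + cos φ₁ cos φ₂ sin²(Δλ/2) = 0.000060
c = 2·arcsin(√a) = 0.015511 rad = 0.8887°

0.889°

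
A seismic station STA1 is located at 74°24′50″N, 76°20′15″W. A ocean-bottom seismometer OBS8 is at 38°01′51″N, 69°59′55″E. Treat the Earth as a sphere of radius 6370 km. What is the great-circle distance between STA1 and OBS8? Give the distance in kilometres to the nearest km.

7264 km

STA1: φ = +74.41389°, λ = -76.33750°
OBS8: φ = +38.03083°, λ = +69.99861°
Δφ = -36.3831°,  Δλ = 146.3361°
a = sin²(Δφ/2) + cos φ₁ cos φ₂ sin²(Δλ/2) = 0.291359
c = 2·arcsin(√a) = 1.140343 rad = 65.3368°
d = R·c = 6370 × 1.140343 = 7264.0 km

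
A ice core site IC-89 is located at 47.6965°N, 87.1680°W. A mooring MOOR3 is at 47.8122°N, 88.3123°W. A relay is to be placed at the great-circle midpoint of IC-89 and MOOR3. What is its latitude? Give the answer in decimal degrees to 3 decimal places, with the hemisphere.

Bx = cos φ₂ cos Δλ = 0.671429,  By = cos φ₂ sin Δλ = -0.013411
φₘ = atan2(sin φ₁ + sin φ₂, √((cos φ₁ + Bx)² + By²)) = 47.75577°
λₘ = λ₁ + atan2(By, cos φ₁ + Bx) = -87.73951°

47.756°N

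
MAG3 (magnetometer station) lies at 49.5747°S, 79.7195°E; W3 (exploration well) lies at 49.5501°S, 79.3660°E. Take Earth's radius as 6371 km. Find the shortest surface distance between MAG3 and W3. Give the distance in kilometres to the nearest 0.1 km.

25.6 km

Δφ = 0.0246°,  Δλ = -0.3535°
a = sin²(Δφ/2) + cos φ₁ cos φ₂ sin²(Δλ/2) = 0.000004
c = 2·arcsin(√a) = 0.004025 rad = 0.2306°
d = R·c = 6371 × 0.004025 = 25.6 km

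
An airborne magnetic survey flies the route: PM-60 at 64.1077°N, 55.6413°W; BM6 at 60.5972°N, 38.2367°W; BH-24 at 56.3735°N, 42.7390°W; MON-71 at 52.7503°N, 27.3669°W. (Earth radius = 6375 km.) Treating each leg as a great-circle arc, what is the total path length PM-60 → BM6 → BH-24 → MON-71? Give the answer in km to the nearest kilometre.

2581 km

PM-60→BM6: c = 0.153067 rad, d = 975.80 km
BM6→BH-24: c = 0.084344 rad, d = 537.69 km
BH-24→MON-71: c = 0.167471 rad, d = 1067.63 km
Total = 975.80 + 537.69 + 1067.63 = 2581.12 km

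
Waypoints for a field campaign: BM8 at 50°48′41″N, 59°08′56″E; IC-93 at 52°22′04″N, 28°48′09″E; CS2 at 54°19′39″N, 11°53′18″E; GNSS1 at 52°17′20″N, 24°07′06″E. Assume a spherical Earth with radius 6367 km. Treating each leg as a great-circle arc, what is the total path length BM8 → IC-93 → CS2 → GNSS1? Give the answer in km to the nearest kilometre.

BM8: φ = +50.81139°, λ = +59.14889°
IC-93: φ = +52.36778°, λ = +28.80250°
CS2: φ = +54.32750°, λ = +11.88833°
GNSS1: φ = +52.28889°, λ = +24.11833°
BM8→IC-93: c = 0.327750 rad, d = 2086.78 km
IC-93→CS2: c = 0.179056 rad, d = 1140.05 km
CS2→GNSS1: c = 0.132219 rad, d = 841.84 km
Total = 2086.78 + 1140.05 + 841.84 = 4068.67 km

4069 km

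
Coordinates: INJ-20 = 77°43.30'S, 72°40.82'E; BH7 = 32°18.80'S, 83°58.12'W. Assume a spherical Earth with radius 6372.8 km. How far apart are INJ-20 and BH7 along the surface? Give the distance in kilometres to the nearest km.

INJ-20: φ = -77.72167°, λ = +72.68033°
BH7: φ = -32.31333°, λ = -83.96867°
Δφ = 45.4083°,  Δλ = -156.6490°
a = sin²(Δφ/2) + cos φ₁ cos φ₂ sin²(Δλ/2) = 0.321343
c = 2·arcsin(√a) = 1.205405 rad = 69.0646°
d = R·c = 6372.8 × 1.205405 = 7681.8 km

7682 km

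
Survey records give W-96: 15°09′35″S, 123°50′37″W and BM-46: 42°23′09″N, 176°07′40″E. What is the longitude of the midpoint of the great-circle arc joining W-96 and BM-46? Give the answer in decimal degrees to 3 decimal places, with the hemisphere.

149.465°W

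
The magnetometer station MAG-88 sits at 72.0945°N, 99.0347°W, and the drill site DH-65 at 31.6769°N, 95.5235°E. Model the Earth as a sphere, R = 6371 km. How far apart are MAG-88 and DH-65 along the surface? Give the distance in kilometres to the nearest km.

Δφ = -40.4176°,  Δλ = -165.4418°
a = sin²(Δφ/2) + cos φ₁ cos φ₂ sin²(Δλ/2) = 0.376775
c = 2·arcsin(√a) = 1.321781 rad = 75.7325°
d = R·c = 6371 × 1.321781 = 8421.1 km

8421 km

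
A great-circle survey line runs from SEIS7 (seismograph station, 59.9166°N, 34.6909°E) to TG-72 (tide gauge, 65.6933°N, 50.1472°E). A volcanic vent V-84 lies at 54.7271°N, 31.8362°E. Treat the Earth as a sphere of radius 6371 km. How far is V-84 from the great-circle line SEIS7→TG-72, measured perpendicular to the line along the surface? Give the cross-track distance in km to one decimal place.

266.0 km

δ₁₃ = central angle SEIS7→V-84 = 0.094462 rad  (haversine)
θ₁₃ = bearing SEIS7→V-84 = 197.753°,  θ₁₂ = bearing SEIS7→TG-72 = 44.016°
dₓₜ = R·arcsin(sin δ₁₃ · sin(θ₁₃ − θ₁₂)) = 6371·arcsin(0.09432·sin(153.737°)) = 265.980 km
|dₓₜ| = 265.980 km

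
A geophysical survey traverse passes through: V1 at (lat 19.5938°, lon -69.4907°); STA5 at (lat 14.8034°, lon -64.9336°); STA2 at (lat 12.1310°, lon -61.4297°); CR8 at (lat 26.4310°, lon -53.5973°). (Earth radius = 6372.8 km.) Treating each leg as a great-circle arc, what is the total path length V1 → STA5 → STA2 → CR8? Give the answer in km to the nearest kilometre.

2991 km

V1→STA5: c = 0.112954 rad, d = 719.84 km
STA5→STA2: c = 0.075576 rad, d = 481.63 km
STA2→CR8: c = 0.280748 rad, d = 1789.15 km
Total = 719.84 + 481.63 + 1789.15 = 2990.62 km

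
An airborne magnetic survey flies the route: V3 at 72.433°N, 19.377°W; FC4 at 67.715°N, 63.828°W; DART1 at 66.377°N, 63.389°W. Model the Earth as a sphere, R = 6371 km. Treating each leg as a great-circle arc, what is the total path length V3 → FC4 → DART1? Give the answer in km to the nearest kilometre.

V3→FC4: c = 0.269664 rad, d = 1718.03 km
FC4→DART1: c = 0.023543 rad, d = 149.99 km
Total = 1718.03 + 149.99 = 1868.02 km

1868 km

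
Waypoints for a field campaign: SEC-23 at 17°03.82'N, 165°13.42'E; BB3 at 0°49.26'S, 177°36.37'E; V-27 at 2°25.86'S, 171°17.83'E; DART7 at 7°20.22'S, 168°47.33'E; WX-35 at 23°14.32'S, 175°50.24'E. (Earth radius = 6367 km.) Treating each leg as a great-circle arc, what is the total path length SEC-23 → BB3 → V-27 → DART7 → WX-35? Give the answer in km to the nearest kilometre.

SEC-23: φ = +17.06367°, λ = +165.22367°
BB3: φ = -0.82100°, λ = +177.60617°
V-27: φ = -2.43100°, λ = +171.29717°
DART7: φ = -7.33700°, λ = +168.78883°
WX-35: φ = -23.23867°, λ = +175.83733°
SEC-23→BB3: c = 0.377902 rad, d = 2406.10 km
BB3→V-27: c = 0.113595 rad, d = 723.26 km
V-27→DART7: c = 0.096090 rad, d = 611.80 km
DART7→WX-35: c = 0.301655 rad, d = 1920.64 km
Total = 2406.10 + 723.26 + 611.80 + 1920.64 = 5661.81 km

5662 km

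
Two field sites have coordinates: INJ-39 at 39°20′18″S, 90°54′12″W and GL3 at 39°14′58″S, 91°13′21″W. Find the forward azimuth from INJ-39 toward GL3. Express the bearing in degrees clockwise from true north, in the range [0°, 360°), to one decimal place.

INJ-39: φ = -39.33833°, λ = -90.90333°
GL3: φ = -39.24944°, λ = -91.22250°
Δλ = -0.3192°
y = sin Δλ · cos φ₂ = -0.004314
x = cos φ₁ sin φ₂ − sin φ₁ cos φ₂ cos Δλ = 0.001544
θ = atan2(y, x) = -70.3090° → 289.6910° (mod 360°)

289.7°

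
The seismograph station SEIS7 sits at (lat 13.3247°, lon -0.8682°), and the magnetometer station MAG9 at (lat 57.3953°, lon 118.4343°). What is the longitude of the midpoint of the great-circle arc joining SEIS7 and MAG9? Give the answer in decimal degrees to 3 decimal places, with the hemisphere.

Bx = cos φ₂ cos Δλ = -0.263719,  By = cos φ₂ sin Δλ = 0.469894
φₘ = atan2(sin φ₁ + sin φ₂, √((cos φ₁ + Bx)² + By²)) = 51.58277°
λₘ = λ₁ + atan2(By, cos φ₁ + Bx) = 32.65307°

32.653°E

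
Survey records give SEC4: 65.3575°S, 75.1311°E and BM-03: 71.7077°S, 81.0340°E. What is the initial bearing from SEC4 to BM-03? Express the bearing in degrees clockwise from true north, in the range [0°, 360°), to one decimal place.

163.9°

Δλ = 5.9029°
y = sin Δλ · cos φ₂ = 0.032279
x = cos φ₁ sin φ₂ − sin φ₁ cos φ₂ cos Δλ = -0.112118
θ = atan2(y, x) = 163.9389° → 163.9389° (mod 360°)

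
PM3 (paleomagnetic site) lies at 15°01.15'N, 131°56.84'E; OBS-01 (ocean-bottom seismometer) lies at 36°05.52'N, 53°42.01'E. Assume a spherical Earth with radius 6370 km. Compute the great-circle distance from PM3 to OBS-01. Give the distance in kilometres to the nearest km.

PM3: φ = +15.01917°, λ = +131.94733°
OBS-01: φ = +36.09200°, λ = +53.70017°
Δφ = 21.0728°,  Δλ = -78.2472°
a = sin²(Δφ/2) + cos φ₁ cos φ₂ sin²(Δλ/2) = 0.344185
c = 2·arcsin(√a) = 1.253888 rad = 71.8425°
d = R·c = 6370 × 1.253888 = 7987.3 km

7987 km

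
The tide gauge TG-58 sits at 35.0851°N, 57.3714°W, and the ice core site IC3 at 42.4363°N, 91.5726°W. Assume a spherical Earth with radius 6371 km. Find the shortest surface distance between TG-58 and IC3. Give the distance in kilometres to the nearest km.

Δφ = 7.3512°,  Δλ = -34.2012°
a = sin²(Δφ/2) + cos φ₁ cos φ₂ sin²(Δλ/2) = 0.056329
c = 2·arcsin(√a) = 0.479247 rad = 27.4588°
d = R·c = 6371 × 0.479247 = 3053.3 km

3053 km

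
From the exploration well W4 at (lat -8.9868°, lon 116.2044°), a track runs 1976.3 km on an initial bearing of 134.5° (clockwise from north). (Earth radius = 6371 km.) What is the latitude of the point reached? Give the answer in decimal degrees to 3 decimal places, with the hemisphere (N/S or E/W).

δ = d/R = 1976.3/6371 = 0.310202 rad
φ₂ = arcsin(sin φ₁ cos δ + cos φ₁ sin δ cos θ)
   = arcsin(-0.15621·0.95227 + 0.98772·0.30525·-0.70091) = -21.10502°
λ₂ = λ₁ + atan2(sin θ sin δ cos φ₁, cos δ − sin φ₁ sin φ₂) = 129.70026°

21.105°S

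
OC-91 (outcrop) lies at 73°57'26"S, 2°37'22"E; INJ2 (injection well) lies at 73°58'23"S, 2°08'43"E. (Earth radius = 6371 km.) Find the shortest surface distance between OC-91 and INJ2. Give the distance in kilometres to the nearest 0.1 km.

OC-91: φ = -73.95722°, λ = +2.62278°
INJ2: φ = -73.97306°, λ = +2.14528°
Δφ = -0.0158°,  Δλ = -0.4775°
a = sin²(Δφ/2) + cos φ₁ cos φ₂ sin²(Δλ/2) = 0.000001
c = 2·arcsin(√a) = 0.002319 rad = 0.1328°
d = R·c = 6371 × 0.002319 = 14.8 km

14.8 km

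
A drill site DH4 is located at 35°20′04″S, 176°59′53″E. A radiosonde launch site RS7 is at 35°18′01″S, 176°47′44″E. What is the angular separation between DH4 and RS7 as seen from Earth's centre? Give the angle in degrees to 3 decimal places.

0.169°

DH4: φ = -35.33444°, λ = +176.99806°
RS7: φ = -35.30028°, λ = +176.79556°
Δφ = 0.0342°,  Δλ = -0.2025°
a = sin²(Δφ/2) + cos φ₁ cos φ₂ sin²(Δλ/2) = 0.000002
c = 2·arcsin(√a) = 0.002945 rad = 0.1687°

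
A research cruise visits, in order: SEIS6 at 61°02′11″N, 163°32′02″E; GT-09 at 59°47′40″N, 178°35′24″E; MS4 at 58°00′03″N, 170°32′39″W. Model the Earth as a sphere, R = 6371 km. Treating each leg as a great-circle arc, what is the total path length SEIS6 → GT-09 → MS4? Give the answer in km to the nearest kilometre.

1490 km

SEIS6: φ = +61.03639°, λ = +163.53389°
GT-09: φ = +59.79444°, λ = +178.59000°
MS4: φ = +58.00083°, λ = -170.54417°
SEIS6→GT-09: c = 0.131230 rad, d = 836.06 km
GT-09→MS4: c = 0.102707 rad, d = 654.34 km
Total = 836.06 + 654.34 = 1490.41 km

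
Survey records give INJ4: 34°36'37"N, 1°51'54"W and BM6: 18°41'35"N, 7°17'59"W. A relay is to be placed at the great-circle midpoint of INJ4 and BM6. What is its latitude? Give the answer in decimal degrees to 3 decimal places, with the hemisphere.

26.677°N

INJ4: φ = +34.61028°, λ = -1.86500°
BM6: φ = +18.69306°, λ = -7.29972°
Bx = cos φ₂ cos Δλ = 0.942991,  By = cos φ₂ sin Δλ = -0.089716
φₘ = atan2(sin φ₁ + sin φ₂, √((cos φ₁ + Bx)² + By²)) = 26.67739°
λₘ = λ₁ + atan2(By, cos φ₁ + Bx) = -4.77317°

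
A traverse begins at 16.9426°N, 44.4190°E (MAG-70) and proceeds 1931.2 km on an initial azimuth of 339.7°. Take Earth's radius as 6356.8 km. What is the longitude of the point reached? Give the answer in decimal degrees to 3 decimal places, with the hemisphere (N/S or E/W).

37.300°E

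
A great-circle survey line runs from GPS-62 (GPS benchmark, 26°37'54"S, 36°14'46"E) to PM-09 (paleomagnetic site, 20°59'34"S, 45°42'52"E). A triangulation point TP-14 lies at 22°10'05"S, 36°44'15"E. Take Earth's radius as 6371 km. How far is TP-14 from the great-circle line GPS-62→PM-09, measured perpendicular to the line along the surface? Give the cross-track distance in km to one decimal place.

398.7 km

GPS-62: φ = -26.63167°, λ = +36.24611°
PM-09: φ = -20.99278°, λ = +45.71444°
TP-14: φ = -22.16806°, λ = +36.73750°
δ₁₃ = central angle GPS-62→TP-14 = 0.078295 rad  (haversine)
θ₁₃ = bearing GPS-62→TP-14 = 5.828°,  θ₁₂ = bearing GPS-62→PM-09 = 58.925°
dₓₜ = R·arcsin(sin δ₁₃ · sin(θ₁₃ − θ₁₂)) = 6371·arcsin(0.07821·sin(-53.097°)) = -398.732 km
|dₓₜ| = 398.732 km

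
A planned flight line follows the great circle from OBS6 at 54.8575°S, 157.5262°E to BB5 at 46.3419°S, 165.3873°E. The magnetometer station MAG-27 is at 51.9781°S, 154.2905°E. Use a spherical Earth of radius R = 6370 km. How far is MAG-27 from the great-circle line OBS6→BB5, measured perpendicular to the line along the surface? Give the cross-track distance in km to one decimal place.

δ₁₃ = central angle OBS6→MAG-27 = 0.060470 rad  (haversine)
θ₁₃ = bearing OBS6→MAG-27 = 324.879°,  θ₁₂ = bearing OBS6→BB5 = 33.478°
dₓₜ = R·arcsin(sin δ₁₃ · sin(θ₁₃ − θ₁₂)) = 6370·arcsin(0.06043·sin(291.401°)) = -358.604 km
|dₓₜ| = 358.604 km

358.6 km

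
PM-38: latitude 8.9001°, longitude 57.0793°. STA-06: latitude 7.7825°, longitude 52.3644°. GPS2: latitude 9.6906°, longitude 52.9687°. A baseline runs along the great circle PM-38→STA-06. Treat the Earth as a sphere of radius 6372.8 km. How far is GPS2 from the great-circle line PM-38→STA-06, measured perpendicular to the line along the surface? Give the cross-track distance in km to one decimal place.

δ₁₃ = central angle PM-38→GPS2 = 0.072132 rad  (haversine)
θ₁₃ = bearing PM-38→GPS2 = 281.354°,  θ₁₂ = bearing PM-38→STA-06 = 256.877°
dₓₜ = R·arcsin(sin δ₁₃ · sin(θ₁₃ − θ₁₂)) = 6372.8·arcsin(0.07207·sin(24.477°)) = 190.323 km
|dₓₜ| = 190.323 km

190.3 km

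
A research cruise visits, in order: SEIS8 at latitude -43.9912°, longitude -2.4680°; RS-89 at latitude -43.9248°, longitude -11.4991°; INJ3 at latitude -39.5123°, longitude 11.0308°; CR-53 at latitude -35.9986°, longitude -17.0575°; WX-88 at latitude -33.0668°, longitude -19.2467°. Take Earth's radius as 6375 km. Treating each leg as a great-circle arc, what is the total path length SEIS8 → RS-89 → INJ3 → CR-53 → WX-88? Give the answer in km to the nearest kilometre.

5525 km

SEIS8→RS-89: c = 0.113414 rad, d = 723.01 km
RS-89→INJ3: c = 0.302390 rad, d = 1927.74 km
INJ3→CR-53: c = 0.390789 rad, d = 2491.28 km
CR-53→WX-88: c = 0.060071 rad, d = 382.95 km
Total = 723.01 + 1927.74 + 2491.28 + 382.95 = 5524.98 km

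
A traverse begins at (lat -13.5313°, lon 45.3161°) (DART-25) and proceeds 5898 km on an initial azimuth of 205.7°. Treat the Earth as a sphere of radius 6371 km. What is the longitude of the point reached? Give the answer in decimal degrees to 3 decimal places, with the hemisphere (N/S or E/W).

5.527°E

δ = d/R = 5898/6371 = 0.925757 rad
φ₂ = arcsin(sin φ₁ cos δ + cos φ₁ sin δ cos θ)
   = arcsin(-0.23398·0.60123 + 0.97224·0.79908·-0.90108) = -57.21586°
λ₂ = λ₁ + atan2(sin θ sin δ cos φ₁, cos δ − sin φ₁ sin φ₂) = 5.52671°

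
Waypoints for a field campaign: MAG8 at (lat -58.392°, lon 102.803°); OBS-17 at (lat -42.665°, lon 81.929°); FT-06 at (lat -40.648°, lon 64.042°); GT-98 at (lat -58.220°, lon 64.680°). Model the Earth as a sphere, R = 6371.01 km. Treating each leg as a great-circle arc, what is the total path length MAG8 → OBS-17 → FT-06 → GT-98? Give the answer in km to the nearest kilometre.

5723 km

MAG8→OBS-17: c = 0.356083 rad, d = 2268.61 km
OBS-17→FT-06: c = 0.235434 rad, d = 1499.95 km
FT-06→GT-98: c = 0.306771 rad, d = 1954.44 km
Total = 2268.61 + 1499.95 + 1954.44 = 5723.00 km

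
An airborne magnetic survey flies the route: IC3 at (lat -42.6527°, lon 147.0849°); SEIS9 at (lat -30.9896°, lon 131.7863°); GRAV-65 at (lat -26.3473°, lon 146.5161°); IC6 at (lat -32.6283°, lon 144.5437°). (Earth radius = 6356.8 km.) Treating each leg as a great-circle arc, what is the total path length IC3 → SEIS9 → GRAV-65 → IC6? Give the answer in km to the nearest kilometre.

4115 km

IC3→SEIS9: c = 0.294281 rad, d = 1870.68 km
SEIS9→GRAV-65: c = 0.239433 rad, d = 1522.02 km
GRAV-65→IC6: c = 0.113638 rad, d = 722.37 km
Total = 1870.68 + 1522.02 + 722.37 = 4115.08 km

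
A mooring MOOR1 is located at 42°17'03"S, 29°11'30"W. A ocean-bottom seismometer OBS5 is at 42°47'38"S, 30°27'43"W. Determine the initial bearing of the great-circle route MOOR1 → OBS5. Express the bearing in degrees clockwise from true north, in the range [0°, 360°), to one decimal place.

241.0°

MOOR1: φ = -42.28417°, λ = -29.19167°
OBS5: φ = -42.79389°, λ = -30.46194°
Δλ = -1.2703°
y = sin Δλ · cos φ₂ = -0.016267
x = cos φ₁ sin φ₂ − sin φ₁ cos φ₂ cos Δλ = -0.009018
θ = atan2(y, x) = -119.0009° → 240.9991° (mod 360°)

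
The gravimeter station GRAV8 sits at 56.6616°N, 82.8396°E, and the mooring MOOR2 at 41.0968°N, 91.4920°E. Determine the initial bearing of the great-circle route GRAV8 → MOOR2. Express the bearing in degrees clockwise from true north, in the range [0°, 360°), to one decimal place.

Δλ = 8.6524°
y = sin Δλ · cos φ₂ = 0.113371
x = cos φ₁ sin φ₂ − sin φ₁ cos φ₂ cos Δλ = -0.261163
θ = atan2(y, x) = 156.5342° → 156.5342° (mod 360°)

156.5°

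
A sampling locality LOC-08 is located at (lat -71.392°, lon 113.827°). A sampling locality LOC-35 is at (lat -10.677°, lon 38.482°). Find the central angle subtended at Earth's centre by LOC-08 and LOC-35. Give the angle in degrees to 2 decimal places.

75.23°

Δφ = 60.7150°,  Δλ = -75.3450°
a = sin²(Δφ/2) + cos φ₁ cos φ₂ sin²(Δλ/2) = 0.372541
c = 2·arcsin(√a) = 1.313033 rad = 75.2312°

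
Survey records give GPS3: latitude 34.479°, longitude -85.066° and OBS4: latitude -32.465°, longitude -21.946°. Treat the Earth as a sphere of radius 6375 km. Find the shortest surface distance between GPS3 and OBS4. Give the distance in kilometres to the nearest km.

Δφ = -66.9440°,  Δλ = 63.1200°
a = sin²(Δφ/2) + cos φ₁ cos φ₂ sin²(Δλ/2) = 0.494711
c = 2·arcsin(√a) = 1.560217 rad = 89.3939°
d = R·c = 6375 × 1.560217 = 9946.4 km

9946 km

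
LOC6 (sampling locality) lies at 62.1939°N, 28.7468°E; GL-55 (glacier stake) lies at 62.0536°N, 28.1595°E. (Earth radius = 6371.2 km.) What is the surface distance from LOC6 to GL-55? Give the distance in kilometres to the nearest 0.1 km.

Δφ = -0.1403°,  Δλ = -0.5873°
a = sin²(Δφ/2) + cos φ₁ cos φ₂ sin²(Δλ/2) = 0.000007
c = 2·arcsin(√a) = 0.005382 rad = 0.3084°
d = R·c = 6371.2 × 0.005382 = 34.3 km

34.3 km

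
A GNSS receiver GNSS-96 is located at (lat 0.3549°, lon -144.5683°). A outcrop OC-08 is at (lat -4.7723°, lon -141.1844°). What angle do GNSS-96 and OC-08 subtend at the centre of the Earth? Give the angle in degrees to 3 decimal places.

6.141°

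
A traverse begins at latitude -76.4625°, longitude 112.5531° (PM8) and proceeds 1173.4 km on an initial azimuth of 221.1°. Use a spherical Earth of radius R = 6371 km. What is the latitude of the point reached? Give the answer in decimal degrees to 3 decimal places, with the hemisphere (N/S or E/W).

81.144°S

δ = d/R = 1173.4/6371 = 0.184178 rad
φ₂ = arcsin(sin φ₁ cos δ + cos φ₁ sin δ cos θ)
   = arcsin(-0.97222·0.98309 + 0.23408·0.18314·-0.75356) = -81.14413°
λ₂ = λ₁ + atan2(sin θ sin δ cos φ₁, cos δ − sin φ₁ sin φ₂) = 61.10757°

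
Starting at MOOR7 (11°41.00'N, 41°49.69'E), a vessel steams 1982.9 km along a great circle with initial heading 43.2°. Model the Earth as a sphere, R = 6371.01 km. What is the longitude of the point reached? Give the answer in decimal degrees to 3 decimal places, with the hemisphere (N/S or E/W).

MOOR7: φ = +11.68333°, λ = +41.82817°
δ = d/R = 1982.9/6371.01 = 0.311238 rad
φ₂ = arcsin(sin φ₁ cos δ + cos φ₁ sin δ cos θ)
   = arcsin(0.20250·0.95196 + 0.97928·0.30624·0.72897) = 24.29190°
λ₂ = λ₁ + atan2(sin θ sin δ cos φ₁, cos δ − sin φ₁ sin φ₂) = 55.12509°

55.125°E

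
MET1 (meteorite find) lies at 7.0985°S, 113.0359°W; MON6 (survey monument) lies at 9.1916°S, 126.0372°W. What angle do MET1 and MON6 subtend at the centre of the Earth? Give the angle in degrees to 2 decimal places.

13.04°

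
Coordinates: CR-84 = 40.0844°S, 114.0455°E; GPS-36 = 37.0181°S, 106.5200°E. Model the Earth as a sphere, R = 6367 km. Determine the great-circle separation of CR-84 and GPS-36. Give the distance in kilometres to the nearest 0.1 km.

737.1 km

Δφ = 3.0663°,  Δλ = -7.5255°
a = sin²(Δφ/2) + cos φ₁ cos φ₂ sin²(Δλ/2) = 0.003347
c = 2·arcsin(√a) = 0.115767 rad = 6.6329°
d = R·c = 6367 × 0.115767 = 737.1 km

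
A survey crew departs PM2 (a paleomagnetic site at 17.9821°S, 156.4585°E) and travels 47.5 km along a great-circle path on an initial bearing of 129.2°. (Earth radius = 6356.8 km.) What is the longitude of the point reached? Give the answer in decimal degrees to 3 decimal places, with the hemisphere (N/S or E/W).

156.808°E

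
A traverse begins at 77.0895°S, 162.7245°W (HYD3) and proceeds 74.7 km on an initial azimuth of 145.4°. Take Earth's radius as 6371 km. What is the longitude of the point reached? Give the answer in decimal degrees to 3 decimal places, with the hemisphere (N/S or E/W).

δ = d/R = 74.7/6371 = 0.011725 rad
φ₂ = arcsin(sin φ₁ cos δ + cos φ₁ sin δ cos θ)
   = arcsin(-0.97472·0.99993 + 0.22343·0.01172·-0.82314) = -77.63669°
λ₂ = λ₁ + atan2(sin θ sin δ cos φ₁, cos δ − sin φ₁ sin φ₂) = -160.94258°

160.943°W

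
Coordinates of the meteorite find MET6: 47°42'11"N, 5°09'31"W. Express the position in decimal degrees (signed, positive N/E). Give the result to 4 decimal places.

+47.7031°, -5.1586°

lat: 47.7031° N → +47.7031°
lon: 5.1586° W → -5.1586°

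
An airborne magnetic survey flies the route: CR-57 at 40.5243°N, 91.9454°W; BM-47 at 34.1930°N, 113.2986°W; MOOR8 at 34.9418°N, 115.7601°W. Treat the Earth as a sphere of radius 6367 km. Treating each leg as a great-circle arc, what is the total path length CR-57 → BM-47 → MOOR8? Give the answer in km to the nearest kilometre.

2247 km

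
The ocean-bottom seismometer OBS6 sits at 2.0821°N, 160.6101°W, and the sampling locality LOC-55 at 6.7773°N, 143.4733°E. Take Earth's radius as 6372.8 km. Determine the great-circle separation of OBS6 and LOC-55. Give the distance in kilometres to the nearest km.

6219 km

Δφ = 4.6952°,  Δλ = -55.9166°
a = sin²(Δφ/2) + cos φ₁ cos φ₂ sin²(Δλ/2) = 0.219798
c = 2·arcsin(√a) = 0.975924 rad = 55.9163°
d = R·c = 6372.8 × 0.975924 = 6219.4 km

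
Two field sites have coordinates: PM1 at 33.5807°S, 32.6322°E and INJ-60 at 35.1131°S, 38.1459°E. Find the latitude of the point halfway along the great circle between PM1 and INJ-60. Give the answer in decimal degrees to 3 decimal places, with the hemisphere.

34.378°S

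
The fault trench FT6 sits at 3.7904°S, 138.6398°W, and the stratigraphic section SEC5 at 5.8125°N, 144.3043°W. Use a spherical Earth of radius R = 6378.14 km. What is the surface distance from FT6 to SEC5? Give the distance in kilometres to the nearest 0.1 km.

1240.7 km

Δφ = 9.6029°,  Δλ = -5.6645°
a = sin²(Δφ/2) + cos φ₁ cos φ₂ sin²(Δλ/2) = 0.009430
c = 2·arcsin(√a) = 0.194522 rad = 11.1453°
d = R·c = 6378.14 × 0.194522 = 1240.7 km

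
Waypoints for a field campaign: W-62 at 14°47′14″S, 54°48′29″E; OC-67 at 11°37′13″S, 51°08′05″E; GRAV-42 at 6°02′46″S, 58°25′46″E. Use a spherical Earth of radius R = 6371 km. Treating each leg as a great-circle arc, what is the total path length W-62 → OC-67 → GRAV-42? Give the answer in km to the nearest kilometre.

W-62: φ = -14.78722°, λ = +54.80806°
OC-67: φ = -11.62028°, λ = +51.13472°
GRAV-42: φ = -6.04611°, λ = +58.42944°
W-62→OC-67: c = 0.083366 rad, d = 531.12 km
OC-67→GRAV-42: c = 0.158992 rad, d = 1012.94 km
Total = 531.12 + 1012.94 = 1544.06 km

1544 km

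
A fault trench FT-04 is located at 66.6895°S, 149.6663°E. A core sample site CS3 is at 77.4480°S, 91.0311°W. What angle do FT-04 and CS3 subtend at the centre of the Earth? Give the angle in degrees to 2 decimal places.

31.31°

Δφ = -10.7585°,  Δλ = 119.3026°
a = sin²(Δφ/2) + cos φ₁ cos φ₂ sin²(Δλ/2) = 0.072833
c = 2·arcsin(√a) = 0.546528 rad = 31.3137°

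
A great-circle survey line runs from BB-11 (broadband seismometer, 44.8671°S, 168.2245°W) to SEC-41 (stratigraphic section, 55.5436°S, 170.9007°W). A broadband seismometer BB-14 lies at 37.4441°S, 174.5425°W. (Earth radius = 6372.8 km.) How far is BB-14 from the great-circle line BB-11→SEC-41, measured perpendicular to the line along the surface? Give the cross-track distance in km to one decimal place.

665.4 km

δ₁₃ = central angle BB-11→BB-14 = 0.153763 rad  (haversine)
θ₁₃ = bearing BB-11→BB-14 = 325.217°,  θ₁₂ = bearing BB-11→SEC-41 = 188.096°
dₓₜ = R·arcsin(sin δ₁₃ · sin(θ₁₃ − θ₁₂)) = 6372.8·arcsin(0.15316·sin(137.121°)) = 665.361 km
|dₓₜ| = 665.361 km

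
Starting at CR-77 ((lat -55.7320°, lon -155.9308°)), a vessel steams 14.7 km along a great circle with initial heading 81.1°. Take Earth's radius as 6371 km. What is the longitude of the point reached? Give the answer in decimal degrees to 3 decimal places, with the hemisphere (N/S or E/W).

155.699°W

δ = d/R = 14.7/6371 = 0.002307 rad
φ₂ = arcsin(sin φ₁ cos δ + cos φ₁ sin δ cos θ)
   = arcsin(-0.82641·1.00000 + 0.56306·0.00231·0.15471) = -55.71133°
λ₂ = λ₁ + atan2(sin θ sin δ cos φ₁, cos δ − sin φ₁ sin φ₂) = -155.69896°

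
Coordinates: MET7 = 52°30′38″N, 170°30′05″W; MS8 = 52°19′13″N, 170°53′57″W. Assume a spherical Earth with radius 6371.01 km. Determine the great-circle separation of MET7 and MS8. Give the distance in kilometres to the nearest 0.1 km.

34.3 km

MET7: φ = +52.51056°, λ = -170.50139°
MS8: φ = +52.32028°, λ = -170.89917°
Δφ = -0.1903°,  Δλ = -0.3978°
a = sin²(Δφ/2) + cos φ₁ cos φ₂ sin²(Δλ/2) = 0.000007
c = 2·arcsin(√a) = 0.005381 rad = 0.3083°
d = R·c = 6371.01 × 0.005381 = 34.3 km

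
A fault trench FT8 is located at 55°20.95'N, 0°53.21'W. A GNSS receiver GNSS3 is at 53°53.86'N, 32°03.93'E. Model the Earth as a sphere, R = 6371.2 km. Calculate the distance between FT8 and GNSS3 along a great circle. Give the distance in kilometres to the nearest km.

FT8: φ = +55.34917°, λ = -0.88683°
GNSS3: φ = +53.89767°, λ = +32.06550°
Δφ = -1.4515°,  Δλ = 32.9523°
a = sin²(Δφ/2) + cos φ₁ cos φ₂ sin²(Δλ/2) = 0.027109
c = 2·arcsin(√a) = 0.330802 rad = 18.9536°
d = R·c = 6371.2 × 0.330802 = 2107.6 km

2108 km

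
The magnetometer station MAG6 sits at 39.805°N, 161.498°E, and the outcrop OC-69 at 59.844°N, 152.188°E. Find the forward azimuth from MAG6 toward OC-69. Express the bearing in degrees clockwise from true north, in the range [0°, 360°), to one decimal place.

346.8°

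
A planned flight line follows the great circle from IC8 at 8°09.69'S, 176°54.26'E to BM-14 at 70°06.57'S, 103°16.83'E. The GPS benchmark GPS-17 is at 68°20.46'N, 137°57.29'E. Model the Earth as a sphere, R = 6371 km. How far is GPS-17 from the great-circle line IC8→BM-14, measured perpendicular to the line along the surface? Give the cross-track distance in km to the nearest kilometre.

3640 km

IC8: φ = -8.16150°, λ = +176.90433°
BM-14: φ = -70.10950°, λ = +103.28050°
GPS-17: φ = +68.34100°, λ = +137.95483°
δ₁₃ = central angle IC8→GPS-17 = 1.418015 rad  (haversine)
θ₁₃ = bearing IC8→GPS-17 = 346.423°,  θ₁₂ = bearing IC8→BM-14 = 199.590°
dₓₜ = R·arcsin(sin δ₁₃ · sin(θ₁₃ − θ₁₂)) = 6371·arcsin(0.98835·sin(146.833°)) = 3639.624 km
|dₓₜ| = 3639.624 km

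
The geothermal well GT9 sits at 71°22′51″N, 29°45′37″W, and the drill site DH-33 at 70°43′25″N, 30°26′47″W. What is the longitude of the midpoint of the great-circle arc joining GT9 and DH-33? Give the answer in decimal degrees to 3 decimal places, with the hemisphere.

30.109°W

GT9: φ = +71.38083°, λ = -29.76028°
DH-33: φ = +70.72361°, λ = -30.44639°
Bx = cos φ₂ cos Δλ = 0.330102,  By = cos φ₂ sin Δλ = -0.003953
φₘ = atan2(sin φ₁ + sin φ₂, √((cos φ₁ + Bx)² + By²)) = 71.05254°
λₘ = λ₁ + atan2(By, cos φ₁ + Bx) = -30.10906°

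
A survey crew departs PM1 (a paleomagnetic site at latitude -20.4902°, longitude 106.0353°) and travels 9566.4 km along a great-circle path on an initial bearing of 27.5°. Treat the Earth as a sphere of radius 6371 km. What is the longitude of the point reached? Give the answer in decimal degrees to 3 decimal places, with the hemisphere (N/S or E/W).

156.920°E

δ = d/R = 9566.4/6371 = 1.501554 rad
φ₂ = arcsin(sin φ₁ cos δ + cos φ₁ sin δ cos θ)
   = arcsin(-0.35005·0.06919 + 0.93673·0.99760·0.88701) = 53.57953°
λ₂ = λ₁ + atan2(sin θ sin δ cos φ₁, cos δ − sin φ₁ sin φ₂) = 156.91975°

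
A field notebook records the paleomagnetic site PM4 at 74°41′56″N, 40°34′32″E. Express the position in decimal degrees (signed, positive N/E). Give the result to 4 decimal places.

+74.6989°, +40.5756°

lat: 74.6989° N → +74.6989°
lon: 40.5756° E → +40.5756°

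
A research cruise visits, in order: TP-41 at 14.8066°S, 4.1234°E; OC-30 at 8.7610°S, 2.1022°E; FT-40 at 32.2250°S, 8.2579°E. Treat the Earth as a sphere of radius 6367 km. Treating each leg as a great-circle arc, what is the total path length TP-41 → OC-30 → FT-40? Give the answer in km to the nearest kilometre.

3390 km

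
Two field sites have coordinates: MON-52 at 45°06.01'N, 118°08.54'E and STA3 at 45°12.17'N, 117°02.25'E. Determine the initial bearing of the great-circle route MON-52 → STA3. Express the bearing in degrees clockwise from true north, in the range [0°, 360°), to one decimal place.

MON-52: φ = +45.10017°, λ = +118.14233°
STA3: φ = +45.20283°, λ = +117.03750°
Δλ = -1.1048°
y = sin Δλ · cos φ₂ = -0.013586
x = cos φ₁ sin φ₂ − sin φ₁ cos φ₂ cos Δλ = 0.001885
θ = atan2(y, x) = -82.1023° → 277.8977° (mod 360°)

277.9°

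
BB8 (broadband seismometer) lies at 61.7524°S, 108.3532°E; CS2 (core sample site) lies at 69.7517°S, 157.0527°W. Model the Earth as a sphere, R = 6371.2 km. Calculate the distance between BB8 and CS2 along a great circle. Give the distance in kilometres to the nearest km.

Δφ = -7.9993°,  Δλ = 94.5941°
a = sin²(Δφ/2) + cos φ₁ cos φ₂ sin²(Δλ/2) = 0.093324
c = 2·arcsin(√a) = 0.620905 rad = 35.5753°
d = R·c = 6371.2 × 0.620905 = 3955.9 km

3956 km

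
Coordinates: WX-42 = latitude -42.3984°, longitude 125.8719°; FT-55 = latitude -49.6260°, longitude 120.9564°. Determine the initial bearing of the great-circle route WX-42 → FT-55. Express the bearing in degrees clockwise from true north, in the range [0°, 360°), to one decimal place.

Δλ = -4.9155°
y = sin Δλ · cos φ₂ = -0.055505
x = cos φ₁ sin φ₂ − sin φ₁ cos φ₂ cos Δλ = -0.127418
θ = atan2(y, x) = -156.4612° → 203.5388° (mod 360°)

203.5°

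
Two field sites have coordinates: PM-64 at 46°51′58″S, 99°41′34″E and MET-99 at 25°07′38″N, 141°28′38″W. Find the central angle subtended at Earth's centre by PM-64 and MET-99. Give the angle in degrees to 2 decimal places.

PM-64: φ = -46.86611°, λ = +99.69278°
MET-99: φ = +25.12722°, λ = -141.47722°
Δφ = 71.9933°,  Δλ = 118.8300°
a = sin²(Δφ/2) + cos φ₁ cos φ₂ sin²(Δλ/2) = 0.804184
c = 2·arcsin(√a) = 2.224800 rad = 127.4716°

127.47°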